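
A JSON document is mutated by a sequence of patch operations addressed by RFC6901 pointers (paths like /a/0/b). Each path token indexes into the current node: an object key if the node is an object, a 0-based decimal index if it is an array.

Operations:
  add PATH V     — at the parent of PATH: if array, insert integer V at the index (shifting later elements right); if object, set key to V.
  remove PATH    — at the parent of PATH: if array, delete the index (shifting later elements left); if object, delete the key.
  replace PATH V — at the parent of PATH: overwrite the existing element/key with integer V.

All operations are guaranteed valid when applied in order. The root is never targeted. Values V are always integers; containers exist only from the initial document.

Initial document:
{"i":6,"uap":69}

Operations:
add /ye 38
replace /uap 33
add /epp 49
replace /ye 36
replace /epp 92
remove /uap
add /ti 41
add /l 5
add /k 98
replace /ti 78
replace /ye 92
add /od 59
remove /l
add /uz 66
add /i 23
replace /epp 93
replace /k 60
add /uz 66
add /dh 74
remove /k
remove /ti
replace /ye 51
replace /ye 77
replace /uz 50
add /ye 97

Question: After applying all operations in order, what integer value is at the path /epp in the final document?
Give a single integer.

After op 1 (add /ye 38): {"i":6,"uap":69,"ye":38}
After op 2 (replace /uap 33): {"i":6,"uap":33,"ye":38}
After op 3 (add /epp 49): {"epp":49,"i":6,"uap":33,"ye":38}
After op 4 (replace /ye 36): {"epp":49,"i":6,"uap":33,"ye":36}
After op 5 (replace /epp 92): {"epp":92,"i":6,"uap":33,"ye":36}
After op 6 (remove /uap): {"epp":92,"i":6,"ye":36}
After op 7 (add /ti 41): {"epp":92,"i":6,"ti":41,"ye":36}
After op 8 (add /l 5): {"epp":92,"i":6,"l":5,"ti":41,"ye":36}
After op 9 (add /k 98): {"epp":92,"i":6,"k":98,"l":5,"ti":41,"ye":36}
After op 10 (replace /ti 78): {"epp":92,"i":6,"k":98,"l":5,"ti":78,"ye":36}
After op 11 (replace /ye 92): {"epp":92,"i":6,"k":98,"l":5,"ti":78,"ye":92}
After op 12 (add /od 59): {"epp":92,"i":6,"k":98,"l":5,"od":59,"ti":78,"ye":92}
After op 13 (remove /l): {"epp":92,"i":6,"k":98,"od":59,"ti":78,"ye":92}
After op 14 (add /uz 66): {"epp":92,"i":6,"k":98,"od":59,"ti":78,"uz":66,"ye":92}
After op 15 (add /i 23): {"epp":92,"i":23,"k":98,"od":59,"ti":78,"uz":66,"ye":92}
After op 16 (replace /epp 93): {"epp":93,"i":23,"k":98,"od":59,"ti":78,"uz":66,"ye":92}
After op 17 (replace /k 60): {"epp":93,"i":23,"k":60,"od":59,"ti":78,"uz":66,"ye":92}
After op 18 (add /uz 66): {"epp":93,"i":23,"k":60,"od":59,"ti":78,"uz":66,"ye":92}
After op 19 (add /dh 74): {"dh":74,"epp":93,"i":23,"k":60,"od":59,"ti":78,"uz":66,"ye":92}
After op 20 (remove /k): {"dh":74,"epp":93,"i":23,"od":59,"ti":78,"uz":66,"ye":92}
After op 21 (remove /ti): {"dh":74,"epp":93,"i":23,"od":59,"uz":66,"ye":92}
After op 22 (replace /ye 51): {"dh":74,"epp":93,"i":23,"od":59,"uz":66,"ye":51}
After op 23 (replace /ye 77): {"dh":74,"epp":93,"i":23,"od":59,"uz":66,"ye":77}
After op 24 (replace /uz 50): {"dh":74,"epp":93,"i":23,"od":59,"uz":50,"ye":77}
After op 25 (add /ye 97): {"dh":74,"epp":93,"i":23,"od":59,"uz":50,"ye":97}
Value at /epp: 93

Answer: 93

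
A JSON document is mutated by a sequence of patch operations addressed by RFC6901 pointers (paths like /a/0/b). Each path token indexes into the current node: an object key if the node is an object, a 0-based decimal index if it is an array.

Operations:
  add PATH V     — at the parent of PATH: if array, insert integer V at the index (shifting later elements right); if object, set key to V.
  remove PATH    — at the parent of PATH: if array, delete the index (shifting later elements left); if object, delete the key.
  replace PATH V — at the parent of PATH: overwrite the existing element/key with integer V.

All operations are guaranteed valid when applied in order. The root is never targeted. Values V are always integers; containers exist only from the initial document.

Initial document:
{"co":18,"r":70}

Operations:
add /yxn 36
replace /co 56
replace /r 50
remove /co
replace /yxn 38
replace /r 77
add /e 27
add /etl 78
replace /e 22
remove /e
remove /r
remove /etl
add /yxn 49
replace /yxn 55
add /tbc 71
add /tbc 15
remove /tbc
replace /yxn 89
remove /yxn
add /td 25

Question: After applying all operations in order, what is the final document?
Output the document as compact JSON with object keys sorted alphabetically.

Answer: {"td":25}

Derivation:
After op 1 (add /yxn 36): {"co":18,"r":70,"yxn":36}
After op 2 (replace /co 56): {"co":56,"r":70,"yxn":36}
After op 3 (replace /r 50): {"co":56,"r":50,"yxn":36}
After op 4 (remove /co): {"r":50,"yxn":36}
After op 5 (replace /yxn 38): {"r":50,"yxn":38}
After op 6 (replace /r 77): {"r":77,"yxn":38}
After op 7 (add /e 27): {"e":27,"r":77,"yxn":38}
After op 8 (add /etl 78): {"e":27,"etl":78,"r":77,"yxn":38}
After op 9 (replace /e 22): {"e":22,"etl":78,"r":77,"yxn":38}
After op 10 (remove /e): {"etl":78,"r":77,"yxn":38}
After op 11 (remove /r): {"etl":78,"yxn":38}
After op 12 (remove /etl): {"yxn":38}
After op 13 (add /yxn 49): {"yxn":49}
After op 14 (replace /yxn 55): {"yxn":55}
After op 15 (add /tbc 71): {"tbc":71,"yxn":55}
After op 16 (add /tbc 15): {"tbc":15,"yxn":55}
After op 17 (remove /tbc): {"yxn":55}
After op 18 (replace /yxn 89): {"yxn":89}
After op 19 (remove /yxn): {}
After op 20 (add /td 25): {"td":25}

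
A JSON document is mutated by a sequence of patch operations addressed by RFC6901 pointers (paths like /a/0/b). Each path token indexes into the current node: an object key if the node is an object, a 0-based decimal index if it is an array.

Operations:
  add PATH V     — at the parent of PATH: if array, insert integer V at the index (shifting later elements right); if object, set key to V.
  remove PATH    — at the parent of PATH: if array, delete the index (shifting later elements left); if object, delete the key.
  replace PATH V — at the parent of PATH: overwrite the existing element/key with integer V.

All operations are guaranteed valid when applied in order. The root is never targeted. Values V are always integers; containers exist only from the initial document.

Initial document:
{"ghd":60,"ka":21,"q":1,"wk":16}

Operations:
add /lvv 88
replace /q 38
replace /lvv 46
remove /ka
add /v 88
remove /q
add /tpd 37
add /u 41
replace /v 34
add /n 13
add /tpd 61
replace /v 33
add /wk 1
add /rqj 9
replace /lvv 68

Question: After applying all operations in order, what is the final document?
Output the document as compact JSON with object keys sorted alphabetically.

Answer: {"ghd":60,"lvv":68,"n":13,"rqj":9,"tpd":61,"u":41,"v":33,"wk":1}

Derivation:
After op 1 (add /lvv 88): {"ghd":60,"ka":21,"lvv":88,"q":1,"wk":16}
After op 2 (replace /q 38): {"ghd":60,"ka":21,"lvv":88,"q":38,"wk":16}
After op 3 (replace /lvv 46): {"ghd":60,"ka":21,"lvv":46,"q":38,"wk":16}
After op 4 (remove /ka): {"ghd":60,"lvv":46,"q":38,"wk":16}
After op 5 (add /v 88): {"ghd":60,"lvv":46,"q":38,"v":88,"wk":16}
After op 6 (remove /q): {"ghd":60,"lvv":46,"v":88,"wk":16}
After op 7 (add /tpd 37): {"ghd":60,"lvv":46,"tpd":37,"v":88,"wk":16}
After op 8 (add /u 41): {"ghd":60,"lvv":46,"tpd":37,"u":41,"v":88,"wk":16}
After op 9 (replace /v 34): {"ghd":60,"lvv":46,"tpd":37,"u":41,"v":34,"wk":16}
After op 10 (add /n 13): {"ghd":60,"lvv":46,"n":13,"tpd":37,"u":41,"v":34,"wk":16}
After op 11 (add /tpd 61): {"ghd":60,"lvv":46,"n":13,"tpd":61,"u":41,"v":34,"wk":16}
After op 12 (replace /v 33): {"ghd":60,"lvv":46,"n":13,"tpd":61,"u":41,"v":33,"wk":16}
After op 13 (add /wk 1): {"ghd":60,"lvv":46,"n":13,"tpd":61,"u":41,"v":33,"wk":1}
After op 14 (add /rqj 9): {"ghd":60,"lvv":46,"n":13,"rqj":9,"tpd":61,"u":41,"v":33,"wk":1}
After op 15 (replace /lvv 68): {"ghd":60,"lvv":68,"n":13,"rqj":9,"tpd":61,"u":41,"v":33,"wk":1}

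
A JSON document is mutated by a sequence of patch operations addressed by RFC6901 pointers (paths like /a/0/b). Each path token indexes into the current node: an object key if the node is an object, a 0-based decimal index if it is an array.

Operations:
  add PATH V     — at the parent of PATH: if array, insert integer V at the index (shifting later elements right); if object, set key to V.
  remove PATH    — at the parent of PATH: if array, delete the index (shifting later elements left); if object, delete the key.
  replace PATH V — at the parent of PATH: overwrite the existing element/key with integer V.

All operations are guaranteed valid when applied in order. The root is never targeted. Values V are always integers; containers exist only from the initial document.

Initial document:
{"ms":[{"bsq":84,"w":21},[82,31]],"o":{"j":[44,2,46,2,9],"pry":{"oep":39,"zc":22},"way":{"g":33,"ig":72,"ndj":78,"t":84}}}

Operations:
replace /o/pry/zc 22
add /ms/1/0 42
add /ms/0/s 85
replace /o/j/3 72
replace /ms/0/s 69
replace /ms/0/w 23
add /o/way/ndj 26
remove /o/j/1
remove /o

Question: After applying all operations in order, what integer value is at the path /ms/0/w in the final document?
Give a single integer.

After op 1 (replace /o/pry/zc 22): {"ms":[{"bsq":84,"w":21},[82,31]],"o":{"j":[44,2,46,2,9],"pry":{"oep":39,"zc":22},"way":{"g":33,"ig":72,"ndj":78,"t":84}}}
After op 2 (add /ms/1/0 42): {"ms":[{"bsq":84,"w":21},[42,82,31]],"o":{"j":[44,2,46,2,9],"pry":{"oep":39,"zc":22},"way":{"g":33,"ig":72,"ndj":78,"t":84}}}
After op 3 (add /ms/0/s 85): {"ms":[{"bsq":84,"s":85,"w":21},[42,82,31]],"o":{"j":[44,2,46,2,9],"pry":{"oep":39,"zc":22},"way":{"g":33,"ig":72,"ndj":78,"t":84}}}
After op 4 (replace /o/j/3 72): {"ms":[{"bsq":84,"s":85,"w":21},[42,82,31]],"o":{"j":[44,2,46,72,9],"pry":{"oep":39,"zc":22},"way":{"g":33,"ig":72,"ndj":78,"t":84}}}
After op 5 (replace /ms/0/s 69): {"ms":[{"bsq":84,"s":69,"w":21},[42,82,31]],"o":{"j":[44,2,46,72,9],"pry":{"oep":39,"zc":22},"way":{"g":33,"ig":72,"ndj":78,"t":84}}}
After op 6 (replace /ms/0/w 23): {"ms":[{"bsq":84,"s":69,"w":23},[42,82,31]],"o":{"j":[44,2,46,72,9],"pry":{"oep":39,"zc":22},"way":{"g":33,"ig":72,"ndj":78,"t":84}}}
After op 7 (add /o/way/ndj 26): {"ms":[{"bsq":84,"s":69,"w":23},[42,82,31]],"o":{"j":[44,2,46,72,9],"pry":{"oep":39,"zc":22},"way":{"g":33,"ig":72,"ndj":26,"t":84}}}
After op 8 (remove /o/j/1): {"ms":[{"bsq":84,"s":69,"w":23},[42,82,31]],"o":{"j":[44,46,72,9],"pry":{"oep":39,"zc":22},"way":{"g":33,"ig":72,"ndj":26,"t":84}}}
After op 9 (remove /o): {"ms":[{"bsq":84,"s":69,"w":23},[42,82,31]]}
Value at /ms/0/w: 23

Answer: 23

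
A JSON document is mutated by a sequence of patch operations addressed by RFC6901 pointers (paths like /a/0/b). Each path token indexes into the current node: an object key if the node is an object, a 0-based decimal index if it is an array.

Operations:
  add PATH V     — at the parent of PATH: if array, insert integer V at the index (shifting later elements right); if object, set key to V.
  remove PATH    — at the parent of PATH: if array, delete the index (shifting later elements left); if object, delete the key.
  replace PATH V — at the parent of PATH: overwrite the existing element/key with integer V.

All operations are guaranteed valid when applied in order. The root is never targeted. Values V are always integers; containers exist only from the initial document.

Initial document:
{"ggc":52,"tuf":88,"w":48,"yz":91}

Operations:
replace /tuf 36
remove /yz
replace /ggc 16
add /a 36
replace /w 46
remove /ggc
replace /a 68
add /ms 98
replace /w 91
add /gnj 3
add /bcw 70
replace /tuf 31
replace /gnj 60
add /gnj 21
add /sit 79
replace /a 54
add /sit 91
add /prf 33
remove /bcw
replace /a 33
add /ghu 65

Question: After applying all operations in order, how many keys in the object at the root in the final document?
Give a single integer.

Answer: 8

Derivation:
After op 1 (replace /tuf 36): {"ggc":52,"tuf":36,"w":48,"yz":91}
After op 2 (remove /yz): {"ggc":52,"tuf":36,"w":48}
After op 3 (replace /ggc 16): {"ggc":16,"tuf":36,"w":48}
After op 4 (add /a 36): {"a":36,"ggc":16,"tuf":36,"w":48}
After op 5 (replace /w 46): {"a":36,"ggc":16,"tuf":36,"w":46}
After op 6 (remove /ggc): {"a":36,"tuf":36,"w":46}
After op 7 (replace /a 68): {"a":68,"tuf":36,"w":46}
After op 8 (add /ms 98): {"a":68,"ms":98,"tuf":36,"w":46}
After op 9 (replace /w 91): {"a":68,"ms":98,"tuf":36,"w":91}
After op 10 (add /gnj 3): {"a":68,"gnj":3,"ms":98,"tuf":36,"w":91}
After op 11 (add /bcw 70): {"a":68,"bcw":70,"gnj":3,"ms":98,"tuf":36,"w":91}
After op 12 (replace /tuf 31): {"a":68,"bcw":70,"gnj":3,"ms":98,"tuf":31,"w":91}
After op 13 (replace /gnj 60): {"a":68,"bcw":70,"gnj":60,"ms":98,"tuf":31,"w":91}
After op 14 (add /gnj 21): {"a":68,"bcw":70,"gnj":21,"ms":98,"tuf":31,"w":91}
After op 15 (add /sit 79): {"a":68,"bcw":70,"gnj":21,"ms":98,"sit":79,"tuf":31,"w":91}
After op 16 (replace /a 54): {"a":54,"bcw":70,"gnj":21,"ms":98,"sit":79,"tuf":31,"w":91}
After op 17 (add /sit 91): {"a":54,"bcw":70,"gnj":21,"ms":98,"sit":91,"tuf":31,"w":91}
After op 18 (add /prf 33): {"a":54,"bcw":70,"gnj":21,"ms":98,"prf":33,"sit":91,"tuf":31,"w":91}
After op 19 (remove /bcw): {"a":54,"gnj":21,"ms":98,"prf":33,"sit":91,"tuf":31,"w":91}
After op 20 (replace /a 33): {"a":33,"gnj":21,"ms":98,"prf":33,"sit":91,"tuf":31,"w":91}
After op 21 (add /ghu 65): {"a":33,"ghu":65,"gnj":21,"ms":98,"prf":33,"sit":91,"tuf":31,"w":91}
Size at the root: 8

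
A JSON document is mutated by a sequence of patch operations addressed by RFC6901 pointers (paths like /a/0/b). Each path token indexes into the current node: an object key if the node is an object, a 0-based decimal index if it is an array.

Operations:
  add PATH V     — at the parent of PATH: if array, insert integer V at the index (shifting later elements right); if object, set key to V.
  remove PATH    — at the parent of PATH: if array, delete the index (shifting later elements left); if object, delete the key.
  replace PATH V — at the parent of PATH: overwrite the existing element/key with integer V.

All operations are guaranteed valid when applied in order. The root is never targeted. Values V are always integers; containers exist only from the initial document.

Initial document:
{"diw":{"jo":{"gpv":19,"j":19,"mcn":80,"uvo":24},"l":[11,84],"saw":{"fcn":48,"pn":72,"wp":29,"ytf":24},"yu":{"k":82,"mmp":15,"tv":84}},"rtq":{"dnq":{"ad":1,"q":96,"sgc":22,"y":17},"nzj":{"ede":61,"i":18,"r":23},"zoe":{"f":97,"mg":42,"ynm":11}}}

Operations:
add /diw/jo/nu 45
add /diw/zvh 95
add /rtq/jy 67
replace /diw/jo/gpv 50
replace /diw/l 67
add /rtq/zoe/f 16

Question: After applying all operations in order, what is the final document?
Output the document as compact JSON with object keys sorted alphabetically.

Answer: {"diw":{"jo":{"gpv":50,"j":19,"mcn":80,"nu":45,"uvo":24},"l":67,"saw":{"fcn":48,"pn":72,"wp":29,"ytf":24},"yu":{"k":82,"mmp":15,"tv":84},"zvh":95},"rtq":{"dnq":{"ad":1,"q":96,"sgc":22,"y":17},"jy":67,"nzj":{"ede":61,"i":18,"r":23},"zoe":{"f":16,"mg":42,"ynm":11}}}

Derivation:
After op 1 (add /diw/jo/nu 45): {"diw":{"jo":{"gpv":19,"j":19,"mcn":80,"nu":45,"uvo":24},"l":[11,84],"saw":{"fcn":48,"pn":72,"wp":29,"ytf":24},"yu":{"k":82,"mmp":15,"tv":84}},"rtq":{"dnq":{"ad":1,"q":96,"sgc":22,"y":17},"nzj":{"ede":61,"i":18,"r":23},"zoe":{"f":97,"mg":42,"ynm":11}}}
After op 2 (add /diw/zvh 95): {"diw":{"jo":{"gpv":19,"j":19,"mcn":80,"nu":45,"uvo":24},"l":[11,84],"saw":{"fcn":48,"pn":72,"wp":29,"ytf":24},"yu":{"k":82,"mmp":15,"tv":84},"zvh":95},"rtq":{"dnq":{"ad":1,"q":96,"sgc":22,"y":17},"nzj":{"ede":61,"i":18,"r":23},"zoe":{"f":97,"mg":42,"ynm":11}}}
After op 3 (add /rtq/jy 67): {"diw":{"jo":{"gpv":19,"j":19,"mcn":80,"nu":45,"uvo":24},"l":[11,84],"saw":{"fcn":48,"pn":72,"wp":29,"ytf":24},"yu":{"k":82,"mmp":15,"tv":84},"zvh":95},"rtq":{"dnq":{"ad":1,"q":96,"sgc":22,"y":17},"jy":67,"nzj":{"ede":61,"i":18,"r":23},"zoe":{"f":97,"mg":42,"ynm":11}}}
After op 4 (replace /diw/jo/gpv 50): {"diw":{"jo":{"gpv":50,"j":19,"mcn":80,"nu":45,"uvo":24},"l":[11,84],"saw":{"fcn":48,"pn":72,"wp":29,"ytf":24},"yu":{"k":82,"mmp":15,"tv":84},"zvh":95},"rtq":{"dnq":{"ad":1,"q":96,"sgc":22,"y":17},"jy":67,"nzj":{"ede":61,"i":18,"r":23},"zoe":{"f":97,"mg":42,"ynm":11}}}
After op 5 (replace /diw/l 67): {"diw":{"jo":{"gpv":50,"j":19,"mcn":80,"nu":45,"uvo":24},"l":67,"saw":{"fcn":48,"pn":72,"wp":29,"ytf":24},"yu":{"k":82,"mmp":15,"tv":84},"zvh":95},"rtq":{"dnq":{"ad":1,"q":96,"sgc":22,"y":17},"jy":67,"nzj":{"ede":61,"i":18,"r":23},"zoe":{"f":97,"mg":42,"ynm":11}}}
After op 6 (add /rtq/zoe/f 16): {"diw":{"jo":{"gpv":50,"j":19,"mcn":80,"nu":45,"uvo":24},"l":67,"saw":{"fcn":48,"pn":72,"wp":29,"ytf":24},"yu":{"k":82,"mmp":15,"tv":84},"zvh":95},"rtq":{"dnq":{"ad":1,"q":96,"sgc":22,"y":17},"jy":67,"nzj":{"ede":61,"i":18,"r":23},"zoe":{"f":16,"mg":42,"ynm":11}}}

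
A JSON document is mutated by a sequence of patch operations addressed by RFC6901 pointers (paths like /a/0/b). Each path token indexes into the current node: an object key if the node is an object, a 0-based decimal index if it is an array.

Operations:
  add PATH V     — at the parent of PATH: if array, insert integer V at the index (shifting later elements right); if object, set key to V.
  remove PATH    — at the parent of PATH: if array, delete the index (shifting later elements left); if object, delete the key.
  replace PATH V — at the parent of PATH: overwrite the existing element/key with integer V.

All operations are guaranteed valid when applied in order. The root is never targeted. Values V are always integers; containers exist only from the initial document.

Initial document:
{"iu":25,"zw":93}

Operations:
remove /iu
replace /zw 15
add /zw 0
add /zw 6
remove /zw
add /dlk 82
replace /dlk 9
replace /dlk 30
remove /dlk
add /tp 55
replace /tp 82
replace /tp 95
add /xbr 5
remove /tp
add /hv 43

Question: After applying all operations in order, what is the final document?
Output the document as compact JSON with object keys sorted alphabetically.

After op 1 (remove /iu): {"zw":93}
After op 2 (replace /zw 15): {"zw":15}
After op 3 (add /zw 0): {"zw":0}
After op 4 (add /zw 6): {"zw":6}
After op 5 (remove /zw): {}
After op 6 (add /dlk 82): {"dlk":82}
After op 7 (replace /dlk 9): {"dlk":9}
After op 8 (replace /dlk 30): {"dlk":30}
After op 9 (remove /dlk): {}
After op 10 (add /tp 55): {"tp":55}
After op 11 (replace /tp 82): {"tp":82}
After op 12 (replace /tp 95): {"tp":95}
After op 13 (add /xbr 5): {"tp":95,"xbr":5}
After op 14 (remove /tp): {"xbr":5}
After op 15 (add /hv 43): {"hv":43,"xbr":5}

Answer: {"hv":43,"xbr":5}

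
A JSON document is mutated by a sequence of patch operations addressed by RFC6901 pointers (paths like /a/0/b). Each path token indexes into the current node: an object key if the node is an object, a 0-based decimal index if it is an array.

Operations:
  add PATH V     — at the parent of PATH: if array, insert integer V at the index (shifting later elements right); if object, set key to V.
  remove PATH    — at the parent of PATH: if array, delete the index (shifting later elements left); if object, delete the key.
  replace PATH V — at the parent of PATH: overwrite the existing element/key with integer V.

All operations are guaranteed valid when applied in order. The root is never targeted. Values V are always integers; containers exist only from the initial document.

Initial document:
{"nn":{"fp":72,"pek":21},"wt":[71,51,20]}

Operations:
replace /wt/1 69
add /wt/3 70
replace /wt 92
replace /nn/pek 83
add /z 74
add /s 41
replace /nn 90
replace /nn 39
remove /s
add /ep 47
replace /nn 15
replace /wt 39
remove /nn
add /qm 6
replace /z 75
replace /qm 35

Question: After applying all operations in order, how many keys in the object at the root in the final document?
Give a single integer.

After op 1 (replace /wt/1 69): {"nn":{"fp":72,"pek":21},"wt":[71,69,20]}
After op 2 (add /wt/3 70): {"nn":{"fp":72,"pek":21},"wt":[71,69,20,70]}
After op 3 (replace /wt 92): {"nn":{"fp":72,"pek":21},"wt":92}
After op 4 (replace /nn/pek 83): {"nn":{"fp":72,"pek":83},"wt":92}
After op 5 (add /z 74): {"nn":{"fp":72,"pek":83},"wt":92,"z":74}
After op 6 (add /s 41): {"nn":{"fp":72,"pek":83},"s":41,"wt":92,"z":74}
After op 7 (replace /nn 90): {"nn":90,"s":41,"wt":92,"z":74}
After op 8 (replace /nn 39): {"nn":39,"s":41,"wt":92,"z":74}
After op 9 (remove /s): {"nn":39,"wt":92,"z":74}
After op 10 (add /ep 47): {"ep":47,"nn":39,"wt":92,"z":74}
After op 11 (replace /nn 15): {"ep":47,"nn":15,"wt":92,"z":74}
After op 12 (replace /wt 39): {"ep":47,"nn":15,"wt":39,"z":74}
After op 13 (remove /nn): {"ep":47,"wt":39,"z":74}
After op 14 (add /qm 6): {"ep":47,"qm":6,"wt":39,"z":74}
After op 15 (replace /z 75): {"ep":47,"qm":6,"wt":39,"z":75}
After op 16 (replace /qm 35): {"ep":47,"qm":35,"wt":39,"z":75}
Size at the root: 4

Answer: 4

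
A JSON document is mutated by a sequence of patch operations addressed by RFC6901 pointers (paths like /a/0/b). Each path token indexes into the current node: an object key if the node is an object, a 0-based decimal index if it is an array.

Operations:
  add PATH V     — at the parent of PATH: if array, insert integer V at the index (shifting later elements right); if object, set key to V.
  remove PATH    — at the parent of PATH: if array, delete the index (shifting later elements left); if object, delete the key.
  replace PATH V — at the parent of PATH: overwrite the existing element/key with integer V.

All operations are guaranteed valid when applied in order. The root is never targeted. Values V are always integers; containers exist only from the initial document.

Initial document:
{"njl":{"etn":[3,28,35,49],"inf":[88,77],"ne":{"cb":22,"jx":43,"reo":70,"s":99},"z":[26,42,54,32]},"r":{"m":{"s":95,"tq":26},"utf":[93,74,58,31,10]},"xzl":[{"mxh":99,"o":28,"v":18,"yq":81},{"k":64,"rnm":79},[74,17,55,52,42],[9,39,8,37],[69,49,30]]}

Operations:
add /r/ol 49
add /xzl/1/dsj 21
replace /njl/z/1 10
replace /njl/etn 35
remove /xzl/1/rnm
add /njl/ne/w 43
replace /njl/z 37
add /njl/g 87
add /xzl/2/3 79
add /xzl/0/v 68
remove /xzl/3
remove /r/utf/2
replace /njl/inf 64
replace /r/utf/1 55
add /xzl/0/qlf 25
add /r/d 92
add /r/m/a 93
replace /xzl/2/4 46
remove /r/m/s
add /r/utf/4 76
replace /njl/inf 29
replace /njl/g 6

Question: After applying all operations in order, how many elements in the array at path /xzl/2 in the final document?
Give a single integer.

Answer: 6

Derivation:
After op 1 (add /r/ol 49): {"njl":{"etn":[3,28,35,49],"inf":[88,77],"ne":{"cb":22,"jx":43,"reo":70,"s":99},"z":[26,42,54,32]},"r":{"m":{"s":95,"tq":26},"ol":49,"utf":[93,74,58,31,10]},"xzl":[{"mxh":99,"o":28,"v":18,"yq":81},{"k":64,"rnm":79},[74,17,55,52,42],[9,39,8,37],[69,49,30]]}
After op 2 (add /xzl/1/dsj 21): {"njl":{"etn":[3,28,35,49],"inf":[88,77],"ne":{"cb":22,"jx":43,"reo":70,"s":99},"z":[26,42,54,32]},"r":{"m":{"s":95,"tq":26},"ol":49,"utf":[93,74,58,31,10]},"xzl":[{"mxh":99,"o":28,"v":18,"yq":81},{"dsj":21,"k":64,"rnm":79},[74,17,55,52,42],[9,39,8,37],[69,49,30]]}
After op 3 (replace /njl/z/1 10): {"njl":{"etn":[3,28,35,49],"inf":[88,77],"ne":{"cb":22,"jx":43,"reo":70,"s":99},"z":[26,10,54,32]},"r":{"m":{"s":95,"tq":26},"ol":49,"utf":[93,74,58,31,10]},"xzl":[{"mxh":99,"o":28,"v":18,"yq":81},{"dsj":21,"k":64,"rnm":79},[74,17,55,52,42],[9,39,8,37],[69,49,30]]}
After op 4 (replace /njl/etn 35): {"njl":{"etn":35,"inf":[88,77],"ne":{"cb":22,"jx":43,"reo":70,"s":99},"z":[26,10,54,32]},"r":{"m":{"s":95,"tq":26},"ol":49,"utf":[93,74,58,31,10]},"xzl":[{"mxh":99,"o":28,"v":18,"yq":81},{"dsj":21,"k":64,"rnm":79},[74,17,55,52,42],[9,39,8,37],[69,49,30]]}
After op 5 (remove /xzl/1/rnm): {"njl":{"etn":35,"inf":[88,77],"ne":{"cb":22,"jx":43,"reo":70,"s":99},"z":[26,10,54,32]},"r":{"m":{"s":95,"tq":26},"ol":49,"utf":[93,74,58,31,10]},"xzl":[{"mxh":99,"o":28,"v":18,"yq":81},{"dsj":21,"k":64},[74,17,55,52,42],[9,39,8,37],[69,49,30]]}
After op 6 (add /njl/ne/w 43): {"njl":{"etn":35,"inf":[88,77],"ne":{"cb":22,"jx":43,"reo":70,"s":99,"w":43},"z":[26,10,54,32]},"r":{"m":{"s":95,"tq":26},"ol":49,"utf":[93,74,58,31,10]},"xzl":[{"mxh":99,"o":28,"v":18,"yq":81},{"dsj":21,"k":64},[74,17,55,52,42],[9,39,8,37],[69,49,30]]}
After op 7 (replace /njl/z 37): {"njl":{"etn":35,"inf":[88,77],"ne":{"cb":22,"jx":43,"reo":70,"s":99,"w":43},"z":37},"r":{"m":{"s":95,"tq":26},"ol":49,"utf":[93,74,58,31,10]},"xzl":[{"mxh":99,"o":28,"v":18,"yq":81},{"dsj":21,"k":64},[74,17,55,52,42],[9,39,8,37],[69,49,30]]}
After op 8 (add /njl/g 87): {"njl":{"etn":35,"g":87,"inf":[88,77],"ne":{"cb":22,"jx":43,"reo":70,"s":99,"w":43},"z":37},"r":{"m":{"s":95,"tq":26},"ol":49,"utf":[93,74,58,31,10]},"xzl":[{"mxh":99,"o":28,"v":18,"yq":81},{"dsj":21,"k":64},[74,17,55,52,42],[9,39,8,37],[69,49,30]]}
After op 9 (add /xzl/2/3 79): {"njl":{"etn":35,"g":87,"inf":[88,77],"ne":{"cb":22,"jx":43,"reo":70,"s":99,"w":43},"z":37},"r":{"m":{"s":95,"tq":26},"ol":49,"utf":[93,74,58,31,10]},"xzl":[{"mxh":99,"o":28,"v":18,"yq":81},{"dsj":21,"k":64},[74,17,55,79,52,42],[9,39,8,37],[69,49,30]]}
After op 10 (add /xzl/0/v 68): {"njl":{"etn":35,"g":87,"inf":[88,77],"ne":{"cb":22,"jx":43,"reo":70,"s":99,"w":43},"z":37},"r":{"m":{"s":95,"tq":26},"ol":49,"utf":[93,74,58,31,10]},"xzl":[{"mxh":99,"o":28,"v":68,"yq":81},{"dsj":21,"k":64},[74,17,55,79,52,42],[9,39,8,37],[69,49,30]]}
After op 11 (remove /xzl/3): {"njl":{"etn":35,"g":87,"inf":[88,77],"ne":{"cb":22,"jx":43,"reo":70,"s":99,"w":43},"z":37},"r":{"m":{"s":95,"tq":26},"ol":49,"utf":[93,74,58,31,10]},"xzl":[{"mxh":99,"o":28,"v":68,"yq":81},{"dsj":21,"k":64},[74,17,55,79,52,42],[69,49,30]]}
After op 12 (remove /r/utf/2): {"njl":{"etn":35,"g":87,"inf":[88,77],"ne":{"cb":22,"jx":43,"reo":70,"s":99,"w":43},"z":37},"r":{"m":{"s":95,"tq":26},"ol":49,"utf":[93,74,31,10]},"xzl":[{"mxh":99,"o":28,"v":68,"yq":81},{"dsj":21,"k":64},[74,17,55,79,52,42],[69,49,30]]}
After op 13 (replace /njl/inf 64): {"njl":{"etn":35,"g":87,"inf":64,"ne":{"cb":22,"jx":43,"reo":70,"s":99,"w":43},"z":37},"r":{"m":{"s":95,"tq":26},"ol":49,"utf":[93,74,31,10]},"xzl":[{"mxh":99,"o":28,"v":68,"yq":81},{"dsj":21,"k":64},[74,17,55,79,52,42],[69,49,30]]}
After op 14 (replace /r/utf/1 55): {"njl":{"etn":35,"g":87,"inf":64,"ne":{"cb":22,"jx":43,"reo":70,"s":99,"w":43},"z":37},"r":{"m":{"s":95,"tq":26},"ol":49,"utf":[93,55,31,10]},"xzl":[{"mxh":99,"o":28,"v":68,"yq":81},{"dsj":21,"k":64},[74,17,55,79,52,42],[69,49,30]]}
After op 15 (add /xzl/0/qlf 25): {"njl":{"etn":35,"g":87,"inf":64,"ne":{"cb":22,"jx":43,"reo":70,"s":99,"w":43},"z":37},"r":{"m":{"s":95,"tq":26},"ol":49,"utf":[93,55,31,10]},"xzl":[{"mxh":99,"o":28,"qlf":25,"v":68,"yq":81},{"dsj":21,"k":64},[74,17,55,79,52,42],[69,49,30]]}
After op 16 (add /r/d 92): {"njl":{"etn":35,"g":87,"inf":64,"ne":{"cb":22,"jx":43,"reo":70,"s":99,"w":43},"z":37},"r":{"d":92,"m":{"s":95,"tq":26},"ol":49,"utf":[93,55,31,10]},"xzl":[{"mxh":99,"o":28,"qlf":25,"v":68,"yq":81},{"dsj":21,"k":64},[74,17,55,79,52,42],[69,49,30]]}
After op 17 (add /r/m/a 93): {"njl":{"etn":35,"g":87,"inf":64,"ne":{"cb":22,"jx":43,"reo":70,"s":99,"w":43},"z":37},"r":{"d":92,"m":{"a":93,"s":95,"tq":26},"ol":49,"utf":[93,55,31,10]},"xzl":[{"mxh":99,"o":28,"qlf":25,"v":68,"yq":81},{"dsj":21,"k":64},[74,17,55,79,52,42],[69,49,30]]}
After op 18 (replace /xzl/2/4 46): {"njl":{"etn":35,"g":87,"inf":64,"ne":{"cb":22,"jx":43,"reo":70,"s":99,"w":43},"z":37},"r":{"d":92,"m":{"a":93,"s":95,"tq":26},"ol":49,"utf":[93,55,31,10]},"xzl":[{"mxh":99,"o":28,"qlf":25,"v":68,"yq":81},{"dsj":21,"k":64},[74,17,55,79,46,42],[69,49,30]]}
After op 19 (remove /r/m/s): {"njl":{"etn":35,"g":87,"inf":64,"ne":{"cb":22,"jx":43,"reo":70,"s":99,"w":43},"z":37},"r":{"d":92,"m":{"a":93,"tq":26},"ol":49,"utf":[93,55,31,10]},"xzl":[{"mxh":99,"o":28,"qlf":25,"v":68,"yq":81},{"dsj":21,"k":64},[74,17,55,79,46,42],[69,49,30]]}
After op 20 (add /r/utf/4 76): {"njl":{"etn":35,"g":87,"inf":64,"ne":{"cb":22,"jx":43,"reo":70,"s":99,"w":43},"z":37},"r":{"d":92,"m":{"a":93,"tq":26},"ol":49,"utf":[93,55,31,10,76]},"xzl":[{"mxh":99,"o":28,"qlf":25,"v":68,"yq":81},{"dsj":21,"k":64},[74,17,55,79,46,42],[69,49,30]]}
After op 21 (replace /njl/inf 29): {"njl":{"etn":35,"g":87,"inf":29,"ne":{"cb":22,"jx":43,"reo":70,"s":99,"w":43},"z":37},"r":{"d":92,"m":{"a":93,"tq":26},"ol":49,"utf":[93,55,31,10,76]},"xzl":[{"mxh":99,"o":28,"qlf":25,"v":68,"yq":81},{"dsj":21,"k":64},[74,17,55,79,46,42],[69,49,30]]}
After op 22 (replace /njl/g 6): {"njl":{"etn":35,"g":6,"inf":29,"ne":{"cb":22,"jx":43,"reo":70,"s":99,"w":43},"z":37},"r":{"d":92,"m":{"a":93,"tq":26},"ol":49,"utf":[93,55,31,10,76]},"xzl":[{"mxh":99,"o":28,"qlf":25,"v":68,"yq":81},{"dsj":21,"k":64},[74,17,55,79,46,42],[69,49,30]]}
Size at path /xzl/2: 6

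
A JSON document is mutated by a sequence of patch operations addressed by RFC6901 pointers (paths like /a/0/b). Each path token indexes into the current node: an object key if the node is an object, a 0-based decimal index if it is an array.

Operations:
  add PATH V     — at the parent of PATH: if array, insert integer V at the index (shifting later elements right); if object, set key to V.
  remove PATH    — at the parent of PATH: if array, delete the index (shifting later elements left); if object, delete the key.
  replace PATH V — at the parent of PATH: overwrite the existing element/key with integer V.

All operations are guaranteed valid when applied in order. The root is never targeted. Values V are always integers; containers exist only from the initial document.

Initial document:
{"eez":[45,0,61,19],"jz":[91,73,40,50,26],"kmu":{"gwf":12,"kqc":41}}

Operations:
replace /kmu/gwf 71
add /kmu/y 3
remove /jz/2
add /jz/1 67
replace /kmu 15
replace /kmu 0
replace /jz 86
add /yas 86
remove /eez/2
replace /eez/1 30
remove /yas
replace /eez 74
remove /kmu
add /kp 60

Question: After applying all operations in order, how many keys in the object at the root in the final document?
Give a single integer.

Answer: 3

Derivation:
After op 1 (replace /kmu/gwf 71): {"eez":[45,0,61,19],"jz":[91,73,40,50,26],"kmu":{"gwf":71,"kqc":41}}
After op 2 (add /kmu/y 3): {"eez":[45,0,61,19],"jz":[91,73,40,50,26],"kmu":{"gwf":71,"kqc":41,"y":3}}
After op 3 (remove /jz/2): {"eez":[45,0,61,19],"jz":[91,73,50,26],"kmu":{"gwf":71,"kqc":41,"y":3}}
After op 4 (add /jz/1 67): {"eez":[45,0,61,19],"jz":[91,67,73,50,26],"kmu":{"gwf":71,"kqc":41,"y":3}}
After op 5 (replace /kmu 15): {"eez":[45,0,61,19],"jz":[91,67,73,50,26],"kmu":15}
After op 6 (replace /kmu 0): {"eez":[45,0,61,19],"jz":[91,67,73,50,26],"kmu":0}
After op 7 (replace /jz 86): {"eez":[45,0,61,19],"jz":86,"kmu":0}
After op 8 (add /yas 86): {"eez":[45,0,61,19],"jz":86,"kmu":0,"yas":86}
After op 9 (remove /eez/2): {"eez":[45,0,19],"jz":86,"kmu":0,"yas":86}
After op 10 (replace /eez/1 30): {"eez":[45,30,19],"jz":86,"kmu":0,"yas":86}
After op 11 (remove /yas): {"eez":[45,30,19],"jz":86,"kmu":0}
After op 12 (replace /eez 74): {"eez":74,"jz":86,"kmu":0}
After op 13 (remove /kmu): {"eez":74,"jz":86}
After op 14 (add /kp 60): {"eez":74,"jz":86,"kp":60}
Size at the root: 3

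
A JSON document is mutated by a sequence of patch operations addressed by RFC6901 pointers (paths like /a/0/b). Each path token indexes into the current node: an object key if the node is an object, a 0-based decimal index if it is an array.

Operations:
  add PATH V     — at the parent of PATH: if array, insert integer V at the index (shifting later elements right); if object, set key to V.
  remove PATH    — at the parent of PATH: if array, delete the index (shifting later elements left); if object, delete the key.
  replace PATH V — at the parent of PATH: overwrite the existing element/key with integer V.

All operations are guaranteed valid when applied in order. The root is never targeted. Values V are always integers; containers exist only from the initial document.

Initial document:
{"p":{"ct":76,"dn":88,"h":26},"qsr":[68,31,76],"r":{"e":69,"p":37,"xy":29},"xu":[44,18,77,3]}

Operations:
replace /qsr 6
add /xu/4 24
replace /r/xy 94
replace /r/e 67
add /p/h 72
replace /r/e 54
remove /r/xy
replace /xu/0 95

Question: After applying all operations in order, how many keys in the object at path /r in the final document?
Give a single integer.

After op 1 (replace /qsr 6): {"p":{"ct":76,"dn":88,"h":26},"qsr":6,"r":{"e":69,"p":37,"xy":29},"xu":[44,18,77,3]}
After op 2 (add /xu/4 24): {"p":{"ct":76,"dn":88,"h":26},"qsr":6,"r":{"e":69,"p":37,"xy":29},"xu":[44,18,77,3,24]}
After op 3 (replace /r/xy 94): {"p":{"ct":76,"dn":88,"h":26},"qsr":6,"r":{"e":69,"p":37,"xy":94},"xu":[44,18,77,3,24]}
After op 4 (replace /r/e 67): {"p":{"ct":76,"dn":88,"h":26},"qsr":6,"r":{"e":67,"p":37,"xy":94},"xu":[44,18,77,3,24]}
After op 5 (add /p/h 72): {"p":{"ct":76,"dn":88,"h":72},"qsr":6,"r":{"e":67,"p":37,"xy":94},"xu":[44,18,77,3,24]}
After op 6 (replace /r/e 54): {"p":{"ct":76,"dn":88,"h":72},"qsr":6,"r":{"e":54,"p":37,"xy":94},"xu":[44,18,77,3,24]}
After op 7 (remove /r/xy): {"p":{"ct":76,"dn":88,"h":72},"qsr":6,"r":{"e":54,"p":37},"xu":[44,18,77,3,24]}
After op 8 (replace /xu/0 95): {"p":{"ct":76,"dn":88,"h":72},"qsr":6,"r":{"e":54,"p":37},"xu":[95,18,77,3,24]}
Size at path /r: 2

Answer: 2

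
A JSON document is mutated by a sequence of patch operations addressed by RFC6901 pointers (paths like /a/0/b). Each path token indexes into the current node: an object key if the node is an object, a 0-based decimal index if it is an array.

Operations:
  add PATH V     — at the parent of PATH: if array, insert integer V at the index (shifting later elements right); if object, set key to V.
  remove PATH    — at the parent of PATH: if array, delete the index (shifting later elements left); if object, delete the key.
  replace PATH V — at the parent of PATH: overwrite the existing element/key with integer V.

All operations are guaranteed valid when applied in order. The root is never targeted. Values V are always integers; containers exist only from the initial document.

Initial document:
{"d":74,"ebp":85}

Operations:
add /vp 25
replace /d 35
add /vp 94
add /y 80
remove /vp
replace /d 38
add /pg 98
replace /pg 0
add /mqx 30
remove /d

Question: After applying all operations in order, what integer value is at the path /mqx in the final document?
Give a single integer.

After op 1 (add /vp 25): {"d":74,"ebp":85,"vp":25}
After op 2 (replace /d 35): {"d":35,"ebp":85,"vp":25}
After op 3 (add /vp 94): {"d":35,"ebp":85,"vp":94}
After op 4 (add /y 80): {"d":35,"ebp":85,"vp":94,"y":80}
After op 5 (remove /vp): {"d":35,"ebp":85,"y":80}
After op 6 (replace /d 38): {"d":38,"ebp":85,"y":80}
After op 7 (add /pg 98): {"d":38,"ebp":85,"pg":98,"y":80}
After op 8 (replace /pg 0): {"d":38,"ebp":85,"pg":0,"y":80}
After op 9 (add /mqx 30): {"d":38,"ebp":85,"mqx":30,"pg":0,"y":80}
After op 10 (remove /d): {"ebp":85,"mqx":30,"pg":0,"y":80}
Value at /mqx: 30

Answer: 30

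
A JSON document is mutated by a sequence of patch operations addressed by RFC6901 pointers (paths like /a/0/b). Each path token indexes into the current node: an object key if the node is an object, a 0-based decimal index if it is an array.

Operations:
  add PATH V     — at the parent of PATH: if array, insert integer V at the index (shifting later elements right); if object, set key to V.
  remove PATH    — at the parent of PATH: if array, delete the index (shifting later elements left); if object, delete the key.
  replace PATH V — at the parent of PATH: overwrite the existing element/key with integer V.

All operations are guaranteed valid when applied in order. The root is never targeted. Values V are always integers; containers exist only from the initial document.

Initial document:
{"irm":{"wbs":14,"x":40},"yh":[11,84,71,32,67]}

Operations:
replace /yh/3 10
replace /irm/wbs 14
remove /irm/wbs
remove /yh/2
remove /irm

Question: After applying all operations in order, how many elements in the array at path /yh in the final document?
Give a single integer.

After op 1 (replace /yh/3 10): {"irm":{"wbs":14,"x":40},"yh":[11,84,71,10,67]}
After op 2 (replace /irm/wbs 14): {"irm":{"wbs":14,"x":40},"yh":[11,84,71,10,67]}
After op 3 (remove /irm/wbs): {"irm":{"x":40},"yh":[11,84,71,10,67]}
After op 4 (remove /yh/2): {"irm":{"x":40},"yh":[11,84,10,67]}
After op 5 (remove /irm): {"yh":[11,84,10,67]}
Size at path /yh: 4

Answer: 4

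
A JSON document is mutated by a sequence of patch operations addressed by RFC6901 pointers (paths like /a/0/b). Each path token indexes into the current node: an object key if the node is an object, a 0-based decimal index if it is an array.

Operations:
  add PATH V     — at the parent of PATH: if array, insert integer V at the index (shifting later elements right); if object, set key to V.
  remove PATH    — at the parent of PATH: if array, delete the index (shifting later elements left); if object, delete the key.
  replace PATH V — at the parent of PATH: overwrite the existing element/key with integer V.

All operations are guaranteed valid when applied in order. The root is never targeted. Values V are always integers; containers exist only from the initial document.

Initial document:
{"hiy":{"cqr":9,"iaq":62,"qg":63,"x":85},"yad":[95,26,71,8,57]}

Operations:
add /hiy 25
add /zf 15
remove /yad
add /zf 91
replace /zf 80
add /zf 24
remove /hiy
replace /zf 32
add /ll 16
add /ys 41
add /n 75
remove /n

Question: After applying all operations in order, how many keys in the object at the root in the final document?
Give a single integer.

After op 1 (add /hiy 25): {"hiy":25,"yad":[95,26,71,8,57]}
After op 2 (add /zf 15): {"hiy":25,"yad":[95,26,71,8,57],"zf":15}
After op 3 (remove /yad): {"hiy":25,"zf":15}
After op 4 (add /zf 91): {"hiy":25,"zf":91}
After op 5 (replace /zf 80): {"hiy":25,"zf":80}
After op 6 (add /zf 24): {"hiy":25,"zf":24}
After op 7 (remove /hiy): {"zf":24}
After op 8 (replace /zf 32): {"zf":32}
After op 9 (add /ll 16): {"ll":16,"zf":32}
After op 10 (add /ys 41): {"ll":16,"ys":41,"zf":32}
After op 11 (add /n 75): {"ll":16,"n":75,"ys":41,"zf":32}
After op 12 (remove /n): {"ll":16,"ys":41,"zf":32}
Size at the root: 3

Answer: 3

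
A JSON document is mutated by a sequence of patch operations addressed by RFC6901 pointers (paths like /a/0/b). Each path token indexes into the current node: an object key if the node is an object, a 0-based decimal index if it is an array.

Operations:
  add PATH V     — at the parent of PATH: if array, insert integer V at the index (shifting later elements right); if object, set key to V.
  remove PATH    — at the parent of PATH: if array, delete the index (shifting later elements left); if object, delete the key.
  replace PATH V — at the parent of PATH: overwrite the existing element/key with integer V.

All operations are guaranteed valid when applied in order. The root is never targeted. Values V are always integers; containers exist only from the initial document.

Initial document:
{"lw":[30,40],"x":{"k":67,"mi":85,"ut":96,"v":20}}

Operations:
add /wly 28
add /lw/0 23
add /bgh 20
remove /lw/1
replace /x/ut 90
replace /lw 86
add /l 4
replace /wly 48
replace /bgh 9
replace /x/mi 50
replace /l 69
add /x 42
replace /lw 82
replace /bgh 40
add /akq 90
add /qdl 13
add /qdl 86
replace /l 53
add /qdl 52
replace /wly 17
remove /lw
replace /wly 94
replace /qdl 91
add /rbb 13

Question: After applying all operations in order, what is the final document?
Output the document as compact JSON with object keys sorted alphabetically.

Answer: {"akq":90,"bgh":40,"l":53,"qdl":91,"rbb":13,"wly":94,"x":42}

Derivation:
After op 1 (add /wly 28): {"lw":[30,40],"wly":28,"x":{"k":67,"mi":85,"ut":96,"v":20}}
After op 2 (add /lw/0 23): {"lw":[23,30,40],"wly":28,"x":{"k":67,"mi":85,"ut":96,"v":20}}
After op 3 (add /bgh 20): {"bgh":20,"lw":[23,30,40],"wly":28,"x":{"k":67,"mi":85,"ut":96,"v":20}}
After op 4 (remove /lw/1): {"bgh":20,"lw":[23,40],"wly":28,"x":{"k":67,"mi":85,"ut":96,"v":20}}
After op 5 (replace /x/ut 90): {"bgh":20,"lw":[23,40],"wly":28,"x":{"k":67,"mi":85,"ut":90,"v":20}}
After op 6 (replace /lw 86): {"bgh":20,"lw":86,"wly":28,"x":{"k":67,"mi":85,"ut":90,"v":20}}
After op 7 (add /l 4): {"bgh":20,"l":4,"lw":86,"wly":28,"x":{"k":67,"mi":85,"ut":90,"v":20}}
After op 8 (replace /wly 48): {"bgh":20,"l":4,"lw":86,"wly":48,"x":{"k":67,"mi":85,"ut":90,"v":20}}
After op 9 (replace /bgh 9): {"bgh":9,"l":4,"lw":86,"wly":48,"x":{"k":67,"mi":85,"ut":90,"v":20}}
After op 10 (replace /x/mi 50): {"bgh":9,"l":4,"lw":86,"wly":48,"x":{"k":67,"mi":50,"ut":90,"v":20}}
After op 11 (replace /l 69): {"bgh":9,"l":69,"lw":86,"wly":48,"x":{"k":67,"mi":50,"ut":90,"v":20}}
After op 12 (add /x 42): {"bgh":9,"l":69,"lw":86,"wly":48,"x":42}
After op 13 (replace /lw 82): {"bgh":9,"l":69,"lw":82,"wly":48,"x":42}
After op 14 (replace /bgh 40): {"bgh":40,"l":69,"lw":82,"wly":48,"x":42}
After op 15 (add /akq 90): {"akq":90,"bgh":40,"l":69,"lw":82,"wly":48,"x":42}
After op 16 (add /qdl 13): {"akq":90,"bgh":40,"l":69,"lw":82,"qdl":13,"wly":48,"x":42}
After op 17 (add /qdl 86): {"akq":90,"bgh":40,"l":69,"lw":82,"qdl":86,"wly":48,"x":42}
After op 18 (replace /l 53): {"akq":90,"bgh":40,"l":53,"lw":82,"qdl":86,"wly":48,"x":42}
After op 19 (add /qdl 52): {"akq":90,"bgh":40,"l":53,"lw":82,"qdl":52,"wly":48,"x":42}
After op 20 (replace /wly 17): {"akq":90,"bgh":40,"l":53,"lw":82,"qdl":52,"wly":17,"x":42}
After op 21 (remove /lw): {"akq":90,"bgh":40,"l":53,"qdl":52,"wly":17,"x":42}
After op 22 (replace /wly 94): {"akq":90,"bgh":40,"l":53,"qdl":52,"wly":94,"x":42}
After op 23 (replace /qdl 91): {"akq":90,"bgh":40,"l":53,"qdl":91,"wly":94,"x":42}
After op 24 (add /rbb 13): {"akq":90,"bgh":40,"l":53,"qdl":91,"rbb":13,"wly":94,"x":42}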